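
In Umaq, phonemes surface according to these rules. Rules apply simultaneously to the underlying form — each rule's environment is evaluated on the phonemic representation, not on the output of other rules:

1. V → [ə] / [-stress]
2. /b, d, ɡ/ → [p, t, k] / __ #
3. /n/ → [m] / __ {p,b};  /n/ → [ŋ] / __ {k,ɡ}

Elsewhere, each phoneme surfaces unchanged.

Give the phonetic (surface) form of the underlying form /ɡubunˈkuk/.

[ɡəbəŋˈkuk]

/ɡ/ (word-initial): rule 2 targets it, but not word-finally → unchanged [ɡ].
/u/ (between /ɡ/ and /b/) occurs in an unstressed syllable → [ə] by rule 1.
/b/ (between /u/ and /u/): rule 2 targets it, but not word-finally → unchanged [b].
Rule 1 applies to /u/ (between /b/ and /n/: in an unstressed syllable) → [ə].
/n/ (between /u/ and /k/) occurs before a labial or velar stop → [ŋ] by rule 3.
/k/ — not in any rule's target class → [k].
/u/ (between /k/ and /k/) fails the environment for rule 1, so it stays [u].
/k/ (word-final): no rule targets it → [k].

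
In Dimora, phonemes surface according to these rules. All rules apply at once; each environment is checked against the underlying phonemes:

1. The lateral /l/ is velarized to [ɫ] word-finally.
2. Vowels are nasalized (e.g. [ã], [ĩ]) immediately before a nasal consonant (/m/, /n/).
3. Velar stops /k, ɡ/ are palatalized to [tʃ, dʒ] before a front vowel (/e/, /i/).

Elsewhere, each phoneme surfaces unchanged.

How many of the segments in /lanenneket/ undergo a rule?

Segments that undergo a rule: /a/ → [ã] (rule 2); /e/ → [ẽ] (rule 2); /k/ → [tʃ] (rule 3).
All other segments surface unchanged.

3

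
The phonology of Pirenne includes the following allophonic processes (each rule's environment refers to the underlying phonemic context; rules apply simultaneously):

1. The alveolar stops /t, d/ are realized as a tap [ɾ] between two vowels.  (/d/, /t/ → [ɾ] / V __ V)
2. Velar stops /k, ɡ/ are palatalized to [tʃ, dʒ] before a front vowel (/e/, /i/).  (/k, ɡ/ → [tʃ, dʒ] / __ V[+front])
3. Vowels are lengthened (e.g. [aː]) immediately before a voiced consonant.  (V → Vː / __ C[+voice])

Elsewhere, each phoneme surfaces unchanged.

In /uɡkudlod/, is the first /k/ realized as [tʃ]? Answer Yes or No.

/k/ (between /ɡ/ and /u/) is in the target of rule 2 but the environment (before a front vowel) is not met → [k].
The actual realization is [k], not [tʃ].

No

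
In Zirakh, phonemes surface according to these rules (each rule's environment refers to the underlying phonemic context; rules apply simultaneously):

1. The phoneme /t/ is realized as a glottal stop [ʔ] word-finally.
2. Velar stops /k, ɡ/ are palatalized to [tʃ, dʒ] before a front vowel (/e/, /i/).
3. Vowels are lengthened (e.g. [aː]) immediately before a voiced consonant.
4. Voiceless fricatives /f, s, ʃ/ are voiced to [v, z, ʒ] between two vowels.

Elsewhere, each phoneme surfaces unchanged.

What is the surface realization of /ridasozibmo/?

/i/ — between /r/ and /d/, before a voiced consonant — surfaces as [iː] (rule 3).
/a/ (between /d/ and /s/) fails the environment for rule 3, so it stays [a].
/s/ (between /a/ and /o/) occurs between two vowels → [z] by rule 4.
Rule 3 applies to /o/ (between /s/ and /z/: before a voiced consonant) → [oː].
/i/ (between /z/ and /b/) occurs before a voiced consonant → [iː] by rule 3.
/o/ (word-final) is in the target of rule 3 but the environment (before a voiced consonant) is not met → [o].

[riːdazoːziːbmo]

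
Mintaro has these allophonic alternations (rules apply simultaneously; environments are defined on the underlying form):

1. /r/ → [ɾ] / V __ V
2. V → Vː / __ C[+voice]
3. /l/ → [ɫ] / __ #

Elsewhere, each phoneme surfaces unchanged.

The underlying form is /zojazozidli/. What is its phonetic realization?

[zoːjaːzoːziːdli]

/z/ — not in any rule's target class → [z].
/o/ — between /z/ and /j/, before a voiced consonant — surfaces as [oː] (rule 2).
/j/ stays [j].
Rule 2 applies to /a/ (between /j/ and /z/: before a voiced consonant) → [aː].
/z/ — not in any rule's target class → [z].
/o/ (between /z/ and /z/) occurs before a voiced consonant → [oː] by rule 2.
/z/ stays [z].
Rule 2 applies to /i/ (between /z/ and /d/: before a voiced consonant) → [iː].
/d/ stays [d].
/l/ (between /d/ and /i/) is in the target of rule 3 but the environment (word-finally) is not met → [l].
/i/ (word-final) fails the environment for rule 2, so it stays [i].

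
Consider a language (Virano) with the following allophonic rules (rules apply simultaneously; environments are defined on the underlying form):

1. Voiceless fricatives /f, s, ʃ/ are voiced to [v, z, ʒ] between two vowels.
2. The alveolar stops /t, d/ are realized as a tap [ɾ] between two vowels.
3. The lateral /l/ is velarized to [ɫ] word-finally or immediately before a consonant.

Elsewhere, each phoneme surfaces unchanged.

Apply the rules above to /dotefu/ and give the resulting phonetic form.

/d/ (word-initial) is in the target of rule 2 but the environment (between two vowels) is not met → [d].
/o/ (between /d/ and /t/) is unaffected → [o].
/t/ (between /o/ and /e/) occurs between two vowels → [ɾ] by rule 2.
/e/ (between /t/ and /f/) is unaffected → [e].
/f/ — between /e/ and /u/, between two vowels — surfaces as [v] (rule 1).
/u/ — not in any rule's target class → [u].

[doɾevu]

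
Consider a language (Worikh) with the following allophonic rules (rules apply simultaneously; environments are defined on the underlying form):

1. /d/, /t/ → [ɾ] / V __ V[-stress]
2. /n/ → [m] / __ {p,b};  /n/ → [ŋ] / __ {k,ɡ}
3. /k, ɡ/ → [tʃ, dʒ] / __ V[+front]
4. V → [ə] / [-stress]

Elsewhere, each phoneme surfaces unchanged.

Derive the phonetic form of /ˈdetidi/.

/d/ (word-initial) is in the target of rule 1 but the environment (between a vowel and a following unstressed vowel) is not met → [d].
/e/ (between /d/ and /t/) is in the target of rule 4 but the environment (in an unstressed syllable) is not met → [e].
/t/ — between /e/ and /i/, between a vowel and a following unstressed vowel — surfaces as [ɾ] (rule 1).
/i/ meets the environment for rule 4 (in an unstressed syllable) → [ə].
/d/ (between /i/ and /i/) occurs between a vowel and a following unstressed vowel → [ɾ] by rule 1.
/i/ (word-final): in an unstressed syllable, so rule 4 applies → [ə].

[ˈdeɾəɾə]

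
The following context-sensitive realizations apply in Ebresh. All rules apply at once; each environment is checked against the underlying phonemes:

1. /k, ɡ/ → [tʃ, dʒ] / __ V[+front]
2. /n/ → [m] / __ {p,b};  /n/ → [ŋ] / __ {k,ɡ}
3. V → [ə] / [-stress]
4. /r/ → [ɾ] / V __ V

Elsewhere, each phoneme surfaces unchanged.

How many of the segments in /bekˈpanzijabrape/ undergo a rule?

Segments that undergo a rule: /e/ → [ə] (rule 3); /i/ → [ə] (rule 3); /a/ → [ə] (rule 3); /a/ → [ə] (rule 3); /e/ → [ə] (rule 3).
All other segments surface unchanged.

5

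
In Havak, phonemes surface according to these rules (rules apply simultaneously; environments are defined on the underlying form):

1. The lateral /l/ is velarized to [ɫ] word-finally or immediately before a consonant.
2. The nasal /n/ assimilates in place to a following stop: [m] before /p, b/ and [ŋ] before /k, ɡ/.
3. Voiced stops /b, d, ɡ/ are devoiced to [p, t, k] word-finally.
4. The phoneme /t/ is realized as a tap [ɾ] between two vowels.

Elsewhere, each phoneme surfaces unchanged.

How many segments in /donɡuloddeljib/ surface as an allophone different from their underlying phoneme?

3

Segments that undergo a rule: /n/ → [ŋ] (rule 2); /l/ → [ɫ] (rule 1); /b/ → [p] (rule 3).
All other segments surface unchanged.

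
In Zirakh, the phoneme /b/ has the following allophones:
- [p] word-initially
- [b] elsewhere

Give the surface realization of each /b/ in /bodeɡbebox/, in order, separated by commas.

Occurrence 1 (position 1): word-initially → [p].
Occurrence 2 (position 6): no conditioning environment matches → elsewhere allophone [b].
Occurrence 3 (position 8): no conditioning environment matches → elsewhere allophone [b].

[p], [b], [b]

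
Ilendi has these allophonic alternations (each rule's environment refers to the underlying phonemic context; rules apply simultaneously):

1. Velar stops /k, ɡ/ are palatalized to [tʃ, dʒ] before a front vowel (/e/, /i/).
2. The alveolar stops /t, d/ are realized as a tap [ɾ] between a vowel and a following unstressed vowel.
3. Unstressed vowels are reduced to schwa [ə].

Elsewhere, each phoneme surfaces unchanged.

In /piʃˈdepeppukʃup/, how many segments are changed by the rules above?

4

Segments that undergo a rule: /i/ → [ə] (rule 3); /e/ → [ə] (rule 3); /u/ → [ə] (rule 3); /u/ → [ə] (rule 3).
All other segments surface unchanged.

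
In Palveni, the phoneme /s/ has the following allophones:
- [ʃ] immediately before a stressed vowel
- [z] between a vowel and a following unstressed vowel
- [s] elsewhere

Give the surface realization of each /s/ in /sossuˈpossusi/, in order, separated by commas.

Occurrence 1 (position 1): no conditioning environment matches → elsewhere allophone [s].
Occurrence 2 (position 3): no conditioning environment matches → elsewhere allophone [s].
Occurrence 3 (position 4): no conditioning environment matches → elsewhere allophone [s].
Occurrence 4 (position 8): no conditioning environment matches → elsewhere allophone [s].
Occurrence 5 (position 9): no conditioning environment matches → elsewhere allophone [s].
Occurrence 6 (position 11): between a vowel and a following unstressed vowel → [z].

[s], [s], [s], [s], [s], [z]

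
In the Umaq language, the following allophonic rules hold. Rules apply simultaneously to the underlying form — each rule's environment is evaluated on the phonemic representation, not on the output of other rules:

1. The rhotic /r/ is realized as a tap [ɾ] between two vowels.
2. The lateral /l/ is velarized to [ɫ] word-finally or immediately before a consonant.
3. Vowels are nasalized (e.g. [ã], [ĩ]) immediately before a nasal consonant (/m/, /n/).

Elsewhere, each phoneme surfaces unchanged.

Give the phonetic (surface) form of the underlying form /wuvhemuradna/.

[wuvhẽmuɾadna]

/w/ — not in any rule's target class → [w].
/u/ (between /w/ and /v/) fails the environment for rule 3, so it stays [u].
/v/ (between /u/ and /h/) is unaffected → [v].
/h/ (between /v/ and /e/): no rule targets it → [h].
/e/ meets the environment for rule 3 (before a nasal consonant) → [ẽ].
/m/ (between /e/ and /u/) is unaffected → [m].
/u/ (between /m/ and /r/): rule 3 targets it, but not before a nasal consonant → unchanged [u].
/r/ — between /u/ and /a/, between two vowels — surfaces as [ɾ] (rule 1).
/a/ (between /r/ and /d/) fails the environment for rule 3, so it stays [a].
/d/ stays [d].
/n/ (between /d/ and /a/): no rule targets it → [n].
/a/ — word-final; rule 3 does not apply here → [a].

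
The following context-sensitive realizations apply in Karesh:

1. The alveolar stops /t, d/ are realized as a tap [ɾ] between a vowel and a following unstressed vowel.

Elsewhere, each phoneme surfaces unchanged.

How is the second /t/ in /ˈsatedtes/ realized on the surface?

/t/ (between /d/ and /e/): rule 1 targets it, but not between a vowel and a following unstressed vowel → unchanged [t].

[t]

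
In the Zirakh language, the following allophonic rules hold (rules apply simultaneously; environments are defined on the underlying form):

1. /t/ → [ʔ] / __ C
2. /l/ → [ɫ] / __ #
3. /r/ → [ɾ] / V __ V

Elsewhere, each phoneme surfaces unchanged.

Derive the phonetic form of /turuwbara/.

[tuɾuwbaɾa]

/t/ (word-initial) is in the target of rule 1 but the environment (immediately before a consonant) is not met → [t].
/u/ stays [u].
/r/ (between /u/ and /u/) occurs between two vowels → [ɾ] by rule 3.
/u/ — not in any rule's target class → [u].
/w/ stays [w].
/b/ (between /w/ and /a/) is unaffected → [b].
/a/ stays [a].
/r/ (between /a/ and /a/) occurs between two vowels → [ɾ] by rule 3.
/a/ (word-final) is unaffected → [a].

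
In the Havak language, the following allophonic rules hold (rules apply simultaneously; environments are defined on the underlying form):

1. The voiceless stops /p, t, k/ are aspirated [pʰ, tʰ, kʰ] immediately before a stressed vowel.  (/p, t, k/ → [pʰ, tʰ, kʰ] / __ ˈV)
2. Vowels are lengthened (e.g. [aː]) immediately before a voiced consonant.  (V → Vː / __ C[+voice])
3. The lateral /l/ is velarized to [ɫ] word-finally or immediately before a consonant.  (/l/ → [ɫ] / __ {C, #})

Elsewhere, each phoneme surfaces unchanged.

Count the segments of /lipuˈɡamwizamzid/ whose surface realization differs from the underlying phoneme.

5

Segments that undergo a rule: /u/ → [uː] (rule 2); /a/ → [aː] (rule 2); /i/ → [iː] (rule 2); /a/ → [aː] (rule 2); /i/ → [iː] (rule 2).
All other segments surface unchanged.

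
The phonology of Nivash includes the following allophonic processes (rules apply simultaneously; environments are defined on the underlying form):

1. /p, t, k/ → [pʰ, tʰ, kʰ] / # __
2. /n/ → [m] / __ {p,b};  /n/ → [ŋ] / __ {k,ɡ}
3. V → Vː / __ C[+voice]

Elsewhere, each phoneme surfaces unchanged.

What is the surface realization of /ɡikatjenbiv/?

/ɡ/ (word-initial): no rule targets it → [ɡ].
/i/ — between /ɡ/ and /k/; rule 3 does not apply here → [i].
/k/ (between /i/ and /a/) is in the target of rule 1 but the environment (word-initially) is not met → [k].
/a/ (between /k/ and /t/) fails the environment for rule 3, so it stays [a].
/t/ (between /a/ and /j/) is in the target of rule 1 but the environment (word-initially) is not met → [t].
/j/ stays [j].
/e/ — between /j/ and /n/, before a voiced consonant — surfaces as [eː] (rule 3).
/n/ meets the environment for rule 2 (before a labial or velar stop) → [m].
/b/ (between /n/ and /i/) is unaffected → [b].
/i/ (between /b/ and /v/): before a voiced consonant, so rule 3 applies → [iː].
/v/ — not in any rule's target class → [v].

[ɡikatjeːmbiːv]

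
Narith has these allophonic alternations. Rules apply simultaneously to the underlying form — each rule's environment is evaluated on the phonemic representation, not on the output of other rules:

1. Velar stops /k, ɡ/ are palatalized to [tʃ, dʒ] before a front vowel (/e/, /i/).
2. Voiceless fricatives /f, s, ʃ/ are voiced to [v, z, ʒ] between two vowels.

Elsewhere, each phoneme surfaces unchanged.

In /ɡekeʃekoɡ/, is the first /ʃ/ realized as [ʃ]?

No

/ʃ/ (between /e/ and /e/) occurs between two vowels → [ʒ] by rule 2.
The actual realization is [ʒ], not [ʃ].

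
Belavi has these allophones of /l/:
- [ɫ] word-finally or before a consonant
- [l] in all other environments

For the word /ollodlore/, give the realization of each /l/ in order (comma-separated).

[ɫ], [l], [l]

Occurrence 1 (position 2): word-finally or before a consonant → [ɫ].
Occurrence 2 (position 3): no conditioning environment matches → elsewhere allophone [l].
Occurrence 3 (position 6): no conditioning environment matches → elsewhere allophone [l].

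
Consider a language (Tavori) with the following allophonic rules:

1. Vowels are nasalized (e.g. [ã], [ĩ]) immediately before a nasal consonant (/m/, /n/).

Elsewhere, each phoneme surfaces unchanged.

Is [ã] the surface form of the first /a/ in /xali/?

/a/ (between /x/ and /l/) is in the target of rule 1 but the environment (before a nasal consonant) is not met → [a].
The actual realization is [a], not [ã].

No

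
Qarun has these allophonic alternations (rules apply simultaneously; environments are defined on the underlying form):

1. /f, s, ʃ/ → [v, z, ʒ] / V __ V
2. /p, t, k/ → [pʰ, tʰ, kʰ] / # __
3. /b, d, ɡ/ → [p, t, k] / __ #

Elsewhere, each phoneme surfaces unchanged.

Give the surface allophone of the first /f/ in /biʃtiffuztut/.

/f/ (between /i/ and /f/) fails the environment for rule 1, so it stays [f].

[f]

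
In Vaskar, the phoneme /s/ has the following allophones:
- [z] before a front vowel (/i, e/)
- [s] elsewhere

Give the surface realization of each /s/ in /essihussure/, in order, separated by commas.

[s], [z], [s], [s]

Occurrence 1 (position 2): no conditioning environment matches → elsewhere allophone [s].
Occurrence 2 (position 3): before a front vowel (/i, e/) → [z].
Occurrence 3 (position 7): no conditioning environment matches → elsewhere allophone [s].
Occurrence 4 (position 8): no conditioning environment matches → elsewhere allophone [s].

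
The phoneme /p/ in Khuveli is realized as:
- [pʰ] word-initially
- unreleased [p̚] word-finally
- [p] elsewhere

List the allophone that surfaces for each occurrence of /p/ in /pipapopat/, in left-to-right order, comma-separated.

[pʰ], [p], [p], [p]

Occurrence 1 (position 1): word-initially → [pʰ].
Occurrence 2 (position 3): no conditioning environment matches → elsewhere allophone [p].
Occurrence 3 (position 5): no conditioning environment matches → elsewhere allophone [p].
Occurrence 4 (position 7): no conditioning environment matches → elsewhere allophone [p].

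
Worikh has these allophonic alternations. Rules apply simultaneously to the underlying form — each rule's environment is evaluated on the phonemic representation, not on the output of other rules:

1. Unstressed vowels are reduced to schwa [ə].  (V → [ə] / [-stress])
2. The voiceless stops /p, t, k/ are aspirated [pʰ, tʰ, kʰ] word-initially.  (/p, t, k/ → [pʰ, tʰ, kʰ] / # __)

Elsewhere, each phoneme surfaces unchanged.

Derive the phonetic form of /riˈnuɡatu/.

/i/ meets the environment for rule 1 (in an unstressed syllable) → [ə].
/u/ (between /n/ and /ɡ/) fails the environment for rule 1, so it stays [u].
/a/ — between /ɡ/ and /t/, in an unstressed syllable — surfaces as [ə] (rule 1).
/t/ (between /a/ and /u/): rule 2 targets it, but not word-initially → unchanged [t].
Rule 1 applies to /u/ (word-final: in an unstressed syllable) → [ə].

[rəˈnuɡətə]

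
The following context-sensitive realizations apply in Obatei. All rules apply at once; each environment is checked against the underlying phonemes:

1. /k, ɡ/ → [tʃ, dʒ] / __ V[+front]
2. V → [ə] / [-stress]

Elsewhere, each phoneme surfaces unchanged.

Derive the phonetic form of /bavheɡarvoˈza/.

[bəvhəɡərvəˈza]

/b/ stays [b].
/a/ meets the environment for rule 2 (in an unstressed syllable) → [ə].
/v/ (between /a/ and /h/): no rule targets it → [v].
/h/ — not in any rule's target class → [h].
Rule 2 applies to /e/ (between /h/ and /ɡ/: in an unstressed syllable) → [ə].
/ɡ/ (between /e/ and /a/): rule 1 targets it, but not before a front vowel → unchanged [ɡ].
Rule 2 applies to /a/ (between /ɡ/ and /r/: in an unstressed syllable) → [ə].
/r/ (between /a/ and /v/) is unaffected → [r].
/v/ — not in any rule's target class → [v].
Rule 2 applies to /o/ (between /v/ and /z/: in an unstressed syllable) → [ə].
/z/ stays [z].
/a/ — word-final; rule 2 does not apply here → [a].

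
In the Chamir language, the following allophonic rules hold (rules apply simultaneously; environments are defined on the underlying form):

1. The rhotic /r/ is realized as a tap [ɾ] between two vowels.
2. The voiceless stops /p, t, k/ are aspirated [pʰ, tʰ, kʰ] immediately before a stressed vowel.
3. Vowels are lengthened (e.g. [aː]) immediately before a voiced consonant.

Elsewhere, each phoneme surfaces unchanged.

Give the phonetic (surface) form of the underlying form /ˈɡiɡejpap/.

/ɡ/ — not in any rule's target class → [ɡ].
/i/ (between /ɡ/ and /ɡ/): before a voiced consonant, so rule 3 applies → [iː].
/ɡ/ stays [ɡ].
/e/ — between /ɡ/ and /j/, before a voiced consonant — surfaces as [eː] (rule 3).
/j/ (between /e/ and /p/): no rule targets it → [j].
/p/ — between /j/ and /a/; rule 2 does not apply here → [p].
/a/ (between /p/ and /p/) is in the target of rule 3 but the environment (before a voiced consonant) is not met → [a].
/p/ (word-final) fails the environment for rule 2, so it stays [p].

[ˈɡiːɡeːjpap]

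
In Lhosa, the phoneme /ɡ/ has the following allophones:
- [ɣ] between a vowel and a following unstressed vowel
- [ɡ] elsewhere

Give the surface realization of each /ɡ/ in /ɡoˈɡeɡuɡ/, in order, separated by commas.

[ɡ], [ɡ], [ɣ], [ɡ]

Occurrence 1 (position 1): no conditioning environment matches → elsewhere allophone [ɡ].
Occurrence 2 (position 3): no conditioning environment matches → elsewhere allophone [ɡ].
Occurrence 3 (position 5): between a vowel and a following unstressed vowel → [ɣ].
Occurrence 4 (position 7): no conditioning environment matches → elsewhere allophone [ɡ].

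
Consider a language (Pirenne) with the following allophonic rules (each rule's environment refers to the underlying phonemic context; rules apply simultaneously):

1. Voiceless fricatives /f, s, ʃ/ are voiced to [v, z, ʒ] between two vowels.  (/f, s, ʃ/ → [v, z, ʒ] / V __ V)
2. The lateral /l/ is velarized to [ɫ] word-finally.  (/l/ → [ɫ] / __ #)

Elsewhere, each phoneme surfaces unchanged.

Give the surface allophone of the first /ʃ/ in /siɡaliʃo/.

/ʃ/ meets the environment for rule 1 (between two vowels) → [ʒ].

[ʒ]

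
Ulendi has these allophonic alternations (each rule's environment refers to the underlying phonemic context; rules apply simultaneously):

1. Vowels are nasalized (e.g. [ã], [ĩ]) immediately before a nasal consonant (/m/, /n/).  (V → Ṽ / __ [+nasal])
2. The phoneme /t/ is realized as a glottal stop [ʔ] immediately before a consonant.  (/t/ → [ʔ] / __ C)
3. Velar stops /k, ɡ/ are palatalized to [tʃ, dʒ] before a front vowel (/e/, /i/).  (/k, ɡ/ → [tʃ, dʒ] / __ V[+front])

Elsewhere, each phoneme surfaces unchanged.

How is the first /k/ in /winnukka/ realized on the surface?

[k]

/k/ — between /u/ and /k/; rule 3 does not apply here → [k].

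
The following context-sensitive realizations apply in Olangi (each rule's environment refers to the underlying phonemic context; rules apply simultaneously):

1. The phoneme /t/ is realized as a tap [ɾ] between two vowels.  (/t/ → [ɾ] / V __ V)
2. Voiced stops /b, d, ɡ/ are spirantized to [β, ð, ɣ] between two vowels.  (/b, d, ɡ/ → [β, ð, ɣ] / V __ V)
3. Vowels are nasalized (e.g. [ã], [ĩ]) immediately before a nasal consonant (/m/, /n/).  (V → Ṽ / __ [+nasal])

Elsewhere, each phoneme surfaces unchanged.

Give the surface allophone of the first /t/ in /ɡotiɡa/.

[ɾ]

Rule 1 applies to /t/ (between /o/ and /i/: between two vowels) → [ɾ].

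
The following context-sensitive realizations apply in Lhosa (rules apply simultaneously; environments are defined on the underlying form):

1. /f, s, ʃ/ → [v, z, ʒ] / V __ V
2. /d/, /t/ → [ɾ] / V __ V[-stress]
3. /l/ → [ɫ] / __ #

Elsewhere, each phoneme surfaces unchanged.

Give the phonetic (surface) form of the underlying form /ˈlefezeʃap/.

/l/ (word-initial): rule 3 targets it, but not word-finally → unchanged [l].
/e/ stays [e].
/f/ meets the environment for rule 1 (between two vowels) → [v].
/e/ (between /f/ and /z/): no rule targets it → [e].
/z/ (between /e/ and /e/) is unaffected → [z].
/e/ — not in any rule's target class → [e].
/ʃ/ (between /e/ and /a/) occurs between two vowels → [ʒ] by rule 1.
/a/ — not in any rule's target class → [a].
/p/ — not in any rule's target class → [p].

[ˈlevezeʒap]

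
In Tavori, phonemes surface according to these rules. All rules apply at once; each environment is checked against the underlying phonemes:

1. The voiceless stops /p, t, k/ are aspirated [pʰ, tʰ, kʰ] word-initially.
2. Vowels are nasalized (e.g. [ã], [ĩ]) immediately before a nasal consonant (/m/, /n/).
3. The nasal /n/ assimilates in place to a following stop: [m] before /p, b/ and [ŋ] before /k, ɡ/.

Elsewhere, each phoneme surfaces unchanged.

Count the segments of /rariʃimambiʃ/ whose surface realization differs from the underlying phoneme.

2

Segments that undergo a rule: /i/ → [ĩ] (rule 2); /a/ → [ã] (rule 2).
All other segments surface unchanged.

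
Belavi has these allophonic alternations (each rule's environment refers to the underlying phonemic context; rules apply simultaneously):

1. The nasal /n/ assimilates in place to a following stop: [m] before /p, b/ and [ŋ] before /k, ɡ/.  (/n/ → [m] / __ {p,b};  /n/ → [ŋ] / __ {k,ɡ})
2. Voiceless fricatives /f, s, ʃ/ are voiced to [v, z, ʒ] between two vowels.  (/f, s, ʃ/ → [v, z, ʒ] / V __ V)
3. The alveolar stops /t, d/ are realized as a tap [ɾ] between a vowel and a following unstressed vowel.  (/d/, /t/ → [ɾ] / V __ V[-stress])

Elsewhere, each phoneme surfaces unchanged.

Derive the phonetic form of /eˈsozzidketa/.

[eˈzozzidkeɾa]

/e/ — not in any rule's target class → [e].
/s/ meets the environment for rule 2 (between two vowels) → [z].
/o/ (between /s/ and /z/) is unaffected → [o].
/z/ — not in any rule's target class → [z].
/z/ stays [z].
/i/ stays [i].
/d/ (between /i/ and /k/) fails the environment for rule 3, so it stays [d].
/k/ stays [k].
/e/ stays [e].
/t/ (between /e/ and /a/): between a vowel and a following unstressed vowel, so rule 3 applies → [ɾ].
/a/ stays [a].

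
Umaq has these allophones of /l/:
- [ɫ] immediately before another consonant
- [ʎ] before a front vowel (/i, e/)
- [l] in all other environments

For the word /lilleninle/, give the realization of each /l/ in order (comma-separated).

[ʎ], [ɫ], [ʎ], [ʎ]

Occurrence 1 (position 1): before a front vowel (/i, e/) → [ʎ].
Occurrence 2 (position 3): immediately before another consonant → [ɫ].
Occurrence 3 (position 4): before a front vowel (/i, e/) → [ʎ].
Occurrence 4 (position 9): before a front vowel (/i, e/) → [ʎ].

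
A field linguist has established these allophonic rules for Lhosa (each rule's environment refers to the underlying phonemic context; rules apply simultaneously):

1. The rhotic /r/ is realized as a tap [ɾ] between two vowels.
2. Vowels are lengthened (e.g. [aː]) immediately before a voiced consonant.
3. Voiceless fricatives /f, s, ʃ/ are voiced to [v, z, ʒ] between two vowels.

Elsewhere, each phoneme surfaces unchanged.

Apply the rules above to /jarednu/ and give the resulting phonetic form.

/a/ — between /j/ and /r/, before a voiced consonant — surfaces as [aː] (rule 2).
/r/ — between /a/ and /e/, between two vowels — surfaces as [ɾ] (rule 1).
/e/ (between /r/ and /d/) occurs before a voiced consonant → [eː] by rule 2.
/u/ (word-final) fails the environment for rule 2, so it stays [u].

[jaːɾeːdnu]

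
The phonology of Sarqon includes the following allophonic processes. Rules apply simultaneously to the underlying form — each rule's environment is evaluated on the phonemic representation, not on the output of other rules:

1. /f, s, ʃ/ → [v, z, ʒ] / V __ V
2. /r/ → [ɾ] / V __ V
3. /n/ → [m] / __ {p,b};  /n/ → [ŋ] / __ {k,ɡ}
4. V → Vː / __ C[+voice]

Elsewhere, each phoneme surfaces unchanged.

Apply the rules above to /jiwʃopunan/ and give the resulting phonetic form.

/j/ — not in any rule's target class → [j].
/i/ — between /j/ and /w/, before a voiced consonant — surfaces as [iː] (rule 4).
/w/ stays [w].
/ʃ/ — between /w/ and /o/; rule 1 does not apply here → [ʃ].
/o/ (between /ʃ/ and /p/) fails the environment for rule 4, so it stays [o].
/p/ — not in any rule's target class → [p].
/u/ (between /p/ and /n/): before a voiced consonant, so rule 4 applies → [uː].
/n/ (between /u/ and /a/) fails the environment for rule 3, so it stays [n].
/a/ — between /n/ and /n/, before a voiced consonant — surfaces as [aː] (rule 4).
/n/ (word-final) fails the environment for rule 3, so it stays [n].

[jiːwʃopuːnaːn]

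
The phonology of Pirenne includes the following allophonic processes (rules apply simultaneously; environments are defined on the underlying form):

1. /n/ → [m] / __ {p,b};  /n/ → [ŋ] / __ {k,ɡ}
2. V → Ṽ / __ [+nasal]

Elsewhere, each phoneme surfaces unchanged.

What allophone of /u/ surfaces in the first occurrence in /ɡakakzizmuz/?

[u]

/u/ (between /m/ and /z/) is in the target of rule 2 but the environment (before a nasal consonant) is not met → [u].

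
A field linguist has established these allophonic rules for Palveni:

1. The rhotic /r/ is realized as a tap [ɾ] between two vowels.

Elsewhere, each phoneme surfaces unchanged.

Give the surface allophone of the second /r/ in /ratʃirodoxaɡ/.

/r/ (between /i/ and /o/) occurs between two vowels → [ɾ] by rule 1.

[ɾ]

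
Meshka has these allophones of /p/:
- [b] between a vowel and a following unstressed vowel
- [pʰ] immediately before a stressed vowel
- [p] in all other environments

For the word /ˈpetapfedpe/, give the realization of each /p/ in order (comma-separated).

Occurrence 1 (position 1): immediately before a stressed vowel → [pʰ].
Occurrence 2 (position 5): no conditioning environment matches → elsewhere allophone [p].
Occurrence 3 (position 9): no conditioning environment matches → elsewhere allophone [p].

[pʰ], [p], [p]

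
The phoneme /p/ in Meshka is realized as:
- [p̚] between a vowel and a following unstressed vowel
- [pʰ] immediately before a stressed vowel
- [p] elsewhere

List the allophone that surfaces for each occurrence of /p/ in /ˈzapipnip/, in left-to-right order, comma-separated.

Occurrence 1 (position 3): between a vowel and a following unstressed vowel → [p̚].
Occurrence 2 (position 5): no conditioning environment matches → elsewhere allophone [p].
Occurrence 3 (position 8): no conditioning environment matches → elsewhere allophone [p].

[p̚], [p], [p]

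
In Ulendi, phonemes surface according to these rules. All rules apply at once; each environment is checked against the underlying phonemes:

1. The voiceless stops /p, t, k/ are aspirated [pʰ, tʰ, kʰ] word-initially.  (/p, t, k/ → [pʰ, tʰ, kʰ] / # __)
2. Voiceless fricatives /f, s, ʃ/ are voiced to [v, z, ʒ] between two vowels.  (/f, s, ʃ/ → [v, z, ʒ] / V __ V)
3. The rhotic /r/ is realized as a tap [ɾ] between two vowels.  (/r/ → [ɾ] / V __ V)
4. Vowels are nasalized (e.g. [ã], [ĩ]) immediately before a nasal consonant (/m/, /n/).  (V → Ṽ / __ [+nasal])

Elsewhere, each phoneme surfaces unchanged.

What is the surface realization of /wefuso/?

[wevuzo]

/w/ — not in any rule's target class → [w].
/e/ (between /w/ and /f/): rule 4 targets it, but not before a nasal consonant → unchanged [e].
/f/ (between /e/ and /u/): between two vowels, so rule 2 applies → [v].
/u/ (between /f/ and /s/) fails the environment for rule 4, so it stays [u].
/s/ — between /u/ and /o/, between two vowels — surfaces as [z] (rule 2).
/o/ (word-final) is in the target of rule 4 but the environment (before a nasal consonant) is not met → [o].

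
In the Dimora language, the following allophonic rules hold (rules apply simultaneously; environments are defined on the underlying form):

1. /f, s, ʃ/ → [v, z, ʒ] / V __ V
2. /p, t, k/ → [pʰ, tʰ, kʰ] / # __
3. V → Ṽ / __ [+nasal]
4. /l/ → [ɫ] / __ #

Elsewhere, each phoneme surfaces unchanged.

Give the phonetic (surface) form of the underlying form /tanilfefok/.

[tʰãnilfevok]

Rule 2 applies to /t/ (word-initial: word-initially) → [tʰ].
/a/ (between /t/ and /n/) occurs before a nasal consonant → [ã] by rule 3.
/n/ stays [n].
/i/ (between /n/ and /l/) fails the environment for rule 3, so it stays [i].
/l/ — between /i/ and /f/; rule 4 does not apply here → [l].
/f/ (between /l/ and /e/) fails the environment for rule 1, so it stays [f].
/e/ (between /f/ and /f/) is in the target of rule 3 but the environment (before a nasal consonant) is not met → [e].
/f/ (between /e/ and /o/) occurs between two vowels → [v] by rule 1.
/o/ (between /f/ and /k/): rule 3 targets it, but not before a nasal consonant → unchanged [o].
/k/ (word-final) is in the target of rule 2 but the environment (word-initially) is not met → [k].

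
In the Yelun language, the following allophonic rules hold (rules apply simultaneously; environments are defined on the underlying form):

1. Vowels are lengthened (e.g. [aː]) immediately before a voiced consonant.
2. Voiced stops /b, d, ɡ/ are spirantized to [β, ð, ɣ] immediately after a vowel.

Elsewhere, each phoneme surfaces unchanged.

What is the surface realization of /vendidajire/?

/v/ (word-initial) is unaffected → [v].
/e/ — between /v/ and /n/, before a voiced consonant — surfaces as [eː] (rule 1).
/n/ (between /e/ and /d/): no rule targets it → [n].
/d/ (between /n/ and /i/) fails the environment for rule 2, so it stays [d].
/i/ (between /d/ and /d/): before a voiced consonant, so rule 1 applies → [iː].
Rule 2 applies to /d/ (between /i/ and /a/: immediately after a vowel) → [ð].
/a/ (between /d/ and /j/) occurs before a voiced consonant → [aː] by rule 1.
/j/ (between /a/ and /i/): no rule targets it → [j].
/i/ (between /j/ and /r/): before a voiced consonant, so rule 1 applies → [iː].
/r/ — not in any rule's target class → [r].
/e/ (word-final) fails the environment for rule 1, so it stays [e].

[veːndiːðaːjiːre]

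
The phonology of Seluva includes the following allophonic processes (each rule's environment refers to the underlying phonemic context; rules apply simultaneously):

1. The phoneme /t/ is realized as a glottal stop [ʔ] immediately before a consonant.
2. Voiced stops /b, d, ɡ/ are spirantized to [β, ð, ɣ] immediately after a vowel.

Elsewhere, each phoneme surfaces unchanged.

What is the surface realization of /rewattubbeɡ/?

[rewaʔtuβbeɣ]

/r/ (word-initial) is unaffected → [r].
/e/ (between /r/ and /w/) is unaffected → [e].
/w/ stays [w].
/a/ (between /w/ and /t/) is unaffected → [a].
/t/ meets the environment for rule 1 (immediately before a consonant) → [ʔ].
/t/ (between /t/ and /u/) fails the environment for rule 1, so it stays [t].
/u/ (between /t/ and /b/) is unaffected → [u].
Rule 2 applies to /b/ (between /u/ and /b/: immediately after a vowel) → [β].
/b/ (between /b/ and /e/) is in the target of rule 2 but the environment (immediately after a vowel) is not met → [b].
/e/ — not in any rule's target class → [e].
/ɡ/ — word-final, immediately after a vowel — surfaces as [ɣ] (rule 2).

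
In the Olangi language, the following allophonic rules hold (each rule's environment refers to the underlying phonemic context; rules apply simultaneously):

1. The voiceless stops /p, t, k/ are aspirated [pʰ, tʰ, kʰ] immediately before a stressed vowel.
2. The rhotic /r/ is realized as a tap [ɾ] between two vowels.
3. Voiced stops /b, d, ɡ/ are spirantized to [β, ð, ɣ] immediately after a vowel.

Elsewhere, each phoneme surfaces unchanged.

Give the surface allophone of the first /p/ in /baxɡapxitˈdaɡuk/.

/p/ (between /a/ and /x/): rule 1 targets it, but not immediately before a stressed vowel → unchanged [p].

[p]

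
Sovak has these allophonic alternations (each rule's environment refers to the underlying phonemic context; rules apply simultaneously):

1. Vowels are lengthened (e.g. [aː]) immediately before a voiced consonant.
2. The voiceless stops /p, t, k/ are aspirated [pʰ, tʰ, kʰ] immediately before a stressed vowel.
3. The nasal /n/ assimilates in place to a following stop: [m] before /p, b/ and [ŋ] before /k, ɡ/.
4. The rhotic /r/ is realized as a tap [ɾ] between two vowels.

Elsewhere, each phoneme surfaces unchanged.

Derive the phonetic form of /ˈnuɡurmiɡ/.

[ˈnuːɡuːrmiːɡ]

/n/ (word-initial): rule 3 targets it, but not before a labial or velar stop → unchanged [n].
/u/ meets the environment for rule 1 (before a voiced consonant) → [uː].
/ɡ/ — not in any rule's target class → [ɡ].
/u/ meets the environment for rule 1 (before a voiced consonant) → [uː].
/r/ (between /u/ and /m/): rule 4 targets it, but not between two vowels → unchanged [r].
/m/ (between /r/ and /i/) is unaffected → [m].
Rule 1 applies to /i/ (between /m/ and /ɡ/: before a voiced consonant) → [iː].
/ɡ/ (word-final) is unaffected → [ɡ].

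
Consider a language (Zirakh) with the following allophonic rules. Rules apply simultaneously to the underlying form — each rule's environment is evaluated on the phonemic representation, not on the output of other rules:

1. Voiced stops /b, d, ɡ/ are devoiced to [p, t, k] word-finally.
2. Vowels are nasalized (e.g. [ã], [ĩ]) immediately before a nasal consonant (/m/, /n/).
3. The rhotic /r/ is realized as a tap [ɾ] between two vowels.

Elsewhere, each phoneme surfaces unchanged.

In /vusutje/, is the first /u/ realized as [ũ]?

/u/ (between /v/ and /s/) is in the target of rule 2 but the environment (before a nasal consonant) is not met → [u].
The actual realization is [u], not [ũ].

No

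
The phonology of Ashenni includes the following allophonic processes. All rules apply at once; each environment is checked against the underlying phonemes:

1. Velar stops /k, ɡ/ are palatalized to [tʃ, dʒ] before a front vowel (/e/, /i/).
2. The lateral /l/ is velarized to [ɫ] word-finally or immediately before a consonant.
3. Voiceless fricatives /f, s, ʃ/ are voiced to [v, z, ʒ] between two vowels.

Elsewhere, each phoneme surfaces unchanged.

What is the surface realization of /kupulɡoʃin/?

[kupuɫɡoʒin]

/k/ (word-initial) fails the environment for rule 1, so it stays [k].
/u/ (between /k/ and /p/) is unaffected → [u].
/p/ stays [p].
/u/ — not in any rule's target class → [u].
Rule 2 applies to /l/ (between /u/ and /ɡ/: word-finally or immediately before a consonant) → [ɫ].
/ɡ/ (between /l/ and /o/): rule 1 targets it, but not before a front vowel → unchanged [ɡ].
/o/ (between /ɡ/ and /ʃ/) is unaffected → [o].
Rule 3 applies to /ʃ/ (between /o/ and /i/: between two vowels) → [ʒ].
/i/ — not in any rule's target class → [i].
/n/ (word-final) is unaffected → [n].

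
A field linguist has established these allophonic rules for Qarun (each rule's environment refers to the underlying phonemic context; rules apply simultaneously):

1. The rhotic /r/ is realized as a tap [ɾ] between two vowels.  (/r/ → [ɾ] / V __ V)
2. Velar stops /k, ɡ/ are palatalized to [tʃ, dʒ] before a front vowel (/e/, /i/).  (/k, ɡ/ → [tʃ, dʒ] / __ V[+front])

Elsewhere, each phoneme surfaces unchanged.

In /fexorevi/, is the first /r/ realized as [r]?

/r/ (between /o/ and /e/): between two vowels, so rule 1 applies → [ɾ].
The actual realization is [ɾ], not [r].

No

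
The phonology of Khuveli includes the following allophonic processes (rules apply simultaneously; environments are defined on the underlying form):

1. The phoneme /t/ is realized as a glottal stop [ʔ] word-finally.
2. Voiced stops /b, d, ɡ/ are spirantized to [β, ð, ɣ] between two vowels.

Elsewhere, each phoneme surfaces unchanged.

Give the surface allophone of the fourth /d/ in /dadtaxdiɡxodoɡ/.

/d/ (between /o/ and /o/): between two vowels, so rule 2 applies → [ð].

[ð]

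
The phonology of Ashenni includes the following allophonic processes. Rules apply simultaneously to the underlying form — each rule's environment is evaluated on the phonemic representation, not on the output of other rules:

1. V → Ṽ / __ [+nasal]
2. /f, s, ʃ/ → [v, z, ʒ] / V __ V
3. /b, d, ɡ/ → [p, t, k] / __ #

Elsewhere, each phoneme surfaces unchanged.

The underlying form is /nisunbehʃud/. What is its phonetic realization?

/i/ (between /n/ and /s/): rule 1 targets it, but not before a nasal consonant → unchanged [i].
/s/ — between /i/ and /u/, between two vowels — surfaces as [z] (rule 2).
/u/ meets the environment for rule 1 (before a nasal consonant) → [ũ].
/b/ (between /n/ and /e/) is in the target of rule 3 but the environment (word-finally) is not met → [b].
/e/ (between /b/ and /h/) is in the target of rule 1 but the environment (before a nasal consonant) is not met → [e].
/ʃ/ (between /h/ and /u/) is in the target of rule 2 but the environment (between two vowels) is not met → [ʃ].
/u/ (between /ʃ/ and /d/) is in the target of rule 1 but the environment (before a nasal consonant) is not met → [u].
/d/ (word-final): word-finally, so rule 3 applies → [t].

[nizũnbehʃut]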